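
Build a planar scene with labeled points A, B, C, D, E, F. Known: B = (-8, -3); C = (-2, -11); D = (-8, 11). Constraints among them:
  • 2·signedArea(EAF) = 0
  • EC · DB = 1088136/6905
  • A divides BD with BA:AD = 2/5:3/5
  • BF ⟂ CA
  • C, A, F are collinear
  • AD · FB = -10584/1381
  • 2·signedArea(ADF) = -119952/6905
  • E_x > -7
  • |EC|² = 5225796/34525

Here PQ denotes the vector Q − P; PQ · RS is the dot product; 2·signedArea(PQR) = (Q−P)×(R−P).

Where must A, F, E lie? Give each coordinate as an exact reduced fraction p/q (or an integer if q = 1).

1. A_x = -8  [A divides BD with BA:AD = 2/5:3/5]
2. A_y = 13/5  [A divides BD with BA:AD = 2/5:3/5]
   → A = (-8, 13/5)
3. F_x = -8192/1381  [C, A, F are collinear ∩ BF ⟂ CA]
4. F_y = -2883/1381  [C, A, F are collinear ∩ BF ⟂ CA]
   → F = (-8192/1381, -2883/1381)
5. E_x = -9620/1381  [2·signedArea(EAF) = 0 ∩ EC · DB = 1088136/6905]
6. E_y = 1769/6905  [2·signedArea(EAF) = 0 ∩ EC · DB = 1088136/6905]
   → E = (-9620/1381, 1769/6905)

A = (-8, 13/5)
E = (-9620/1381, 1769/6905)
F = (-8192/1381, -2883/1381)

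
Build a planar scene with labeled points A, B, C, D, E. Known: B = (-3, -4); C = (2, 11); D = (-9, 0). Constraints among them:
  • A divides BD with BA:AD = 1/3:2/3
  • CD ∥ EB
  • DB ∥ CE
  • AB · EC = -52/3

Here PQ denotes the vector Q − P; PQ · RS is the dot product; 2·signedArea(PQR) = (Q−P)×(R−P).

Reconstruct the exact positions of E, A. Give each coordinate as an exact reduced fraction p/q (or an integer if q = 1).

A = (-5, -8/3)
E = (8, 7)

1. E_x = 8  [CD ∥ EB ∩ DB ∥ CE]
2. E_y = 7  [CD ∥ EB ∩ DB ∥ CE]
   → E = (8, 7)
3. A_x = -5  [A divides BD with BA:AD = 1/3:2/3]
4. A_y = -8/3  [A divides BD with BA:AD = 1/3:2/3]
   → A = (-5, -8/3)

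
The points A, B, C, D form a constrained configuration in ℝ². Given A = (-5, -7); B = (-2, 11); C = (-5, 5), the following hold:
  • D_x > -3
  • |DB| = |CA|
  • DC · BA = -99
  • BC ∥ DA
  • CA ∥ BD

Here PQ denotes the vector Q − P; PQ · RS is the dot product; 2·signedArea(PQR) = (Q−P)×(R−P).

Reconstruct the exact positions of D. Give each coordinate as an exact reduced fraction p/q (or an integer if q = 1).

D = (-2, -1)

1. D_x = -2  [BC ∥ DA ∩ CA ∥ BD]
2. D_y = -1  [BC ∥ DA ∩ CA ∥ BD]
   → D = (-2, -1)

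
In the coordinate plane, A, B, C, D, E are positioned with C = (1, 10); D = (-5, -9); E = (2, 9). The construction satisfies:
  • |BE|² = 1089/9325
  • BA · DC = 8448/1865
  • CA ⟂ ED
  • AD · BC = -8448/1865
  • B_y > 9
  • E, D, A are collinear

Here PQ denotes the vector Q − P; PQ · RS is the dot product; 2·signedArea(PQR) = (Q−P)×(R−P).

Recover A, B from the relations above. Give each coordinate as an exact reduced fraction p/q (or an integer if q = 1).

A = (823/373, 3555/373)
B = (3961/1865, 17379/1865)

1. A_x = 823/373  [E, D, A are collinear ∩ CA ⟂ ED]
2. A_y = 3555/373  [E, D, A are collinear ∩ CA ⟂ ED]
   → A = (823/373, 3555/373)
3. B_x = 3961/1865  [BA · DC = 8448/1865 ∩ AD · BC = -8448/1865]
4. B_y = 17379/1865  [BA · DC = 8448/1865 ∩ AD · BC = -8448/1865]
   → B = (3961/1865, 17379/1865)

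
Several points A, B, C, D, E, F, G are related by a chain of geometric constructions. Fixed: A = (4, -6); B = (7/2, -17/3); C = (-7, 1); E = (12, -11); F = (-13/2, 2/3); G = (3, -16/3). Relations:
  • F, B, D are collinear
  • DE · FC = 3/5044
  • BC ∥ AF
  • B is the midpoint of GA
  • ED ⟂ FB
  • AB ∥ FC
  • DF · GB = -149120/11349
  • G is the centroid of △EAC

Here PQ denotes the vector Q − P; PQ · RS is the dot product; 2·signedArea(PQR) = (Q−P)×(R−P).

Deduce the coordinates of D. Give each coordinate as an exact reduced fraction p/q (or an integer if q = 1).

1. D_x = 30207/2522  [F, B, D are collinear ∩ ED ⟂ FB]
2. D_y = -13916/1261  [F, B, D are collinear ∩ ED ⟂ FB]
   → D = (30207/2522, -13916/1261)

D = (30207/2522, -13916/1261)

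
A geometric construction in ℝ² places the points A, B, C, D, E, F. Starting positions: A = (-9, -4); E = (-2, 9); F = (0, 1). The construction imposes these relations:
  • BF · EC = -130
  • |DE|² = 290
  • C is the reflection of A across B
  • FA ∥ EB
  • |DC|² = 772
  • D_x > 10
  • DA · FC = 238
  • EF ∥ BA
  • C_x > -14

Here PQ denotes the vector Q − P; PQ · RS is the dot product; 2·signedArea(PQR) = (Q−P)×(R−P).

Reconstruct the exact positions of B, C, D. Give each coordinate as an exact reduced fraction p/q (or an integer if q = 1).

B = (-11, 4)
C = (-13, 12)
D = (11, -2)

1. B_x = -11  [EF ∥ BA ∩ FA ∥ EB]
2. B_y = 4  [EF ∥ BA ∩ FA ∥ EB]
   → B = (-11, 4)
3. C_x = -13  [C is the reflection of A across B]
4. C_y = 12  [C is the reflection of A across B]
   → C = (-13, 12)
5. D_x = 11  [line 13·x + -11·y + -165 = 0 ∩ |DE|² = 290]
6. D_y = -2  [line 13·x + -11·y + -165 = 0 ∩ |DE|² = 290]
   → D = (11, -2)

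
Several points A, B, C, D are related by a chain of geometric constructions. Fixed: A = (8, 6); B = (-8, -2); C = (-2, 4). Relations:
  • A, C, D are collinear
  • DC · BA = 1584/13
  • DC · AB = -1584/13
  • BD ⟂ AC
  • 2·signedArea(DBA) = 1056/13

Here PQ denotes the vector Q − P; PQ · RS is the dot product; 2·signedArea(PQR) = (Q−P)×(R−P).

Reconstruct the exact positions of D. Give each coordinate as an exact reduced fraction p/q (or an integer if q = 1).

1. D_x = -116/13  [A, C, D are collinear ∩ BD ⟂ AC]
2. D_y = 34/13  [A, C, D are collinear ∩ BD ⟂ AC]
   → D = (-116/13, 34/13)

D = (-116/13, 34/13)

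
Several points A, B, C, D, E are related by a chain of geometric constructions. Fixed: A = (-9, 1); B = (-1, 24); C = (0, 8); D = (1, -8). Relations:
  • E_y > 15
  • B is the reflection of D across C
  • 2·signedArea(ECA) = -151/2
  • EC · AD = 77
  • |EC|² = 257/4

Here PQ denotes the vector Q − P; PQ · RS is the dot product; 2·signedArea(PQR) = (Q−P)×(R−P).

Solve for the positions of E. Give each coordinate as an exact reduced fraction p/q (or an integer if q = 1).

1. E_x = -1/2  [2·signedArea(ECA) = -151/2 ∩ EC · AD = 77]
2. E_y = 16  [2·signedArea(ECA) = -151/2 ∩ EC · AD = 77]
   → E = (-1/2, 16)

E = (-1/2, 16)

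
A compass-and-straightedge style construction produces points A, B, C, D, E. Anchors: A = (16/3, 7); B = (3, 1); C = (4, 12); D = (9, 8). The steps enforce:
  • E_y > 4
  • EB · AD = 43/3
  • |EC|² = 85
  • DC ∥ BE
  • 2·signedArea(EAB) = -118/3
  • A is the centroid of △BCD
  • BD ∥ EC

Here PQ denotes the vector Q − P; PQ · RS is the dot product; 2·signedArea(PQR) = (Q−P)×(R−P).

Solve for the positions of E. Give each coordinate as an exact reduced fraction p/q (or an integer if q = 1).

1. E_x = -2  [BD ∥ EC ∩ DC ∥ BE]
2. E_y = 5  [BD ∥ EC ∩ DC ∥ BE]
   → E = (-2, 5)

E = (-2, 5)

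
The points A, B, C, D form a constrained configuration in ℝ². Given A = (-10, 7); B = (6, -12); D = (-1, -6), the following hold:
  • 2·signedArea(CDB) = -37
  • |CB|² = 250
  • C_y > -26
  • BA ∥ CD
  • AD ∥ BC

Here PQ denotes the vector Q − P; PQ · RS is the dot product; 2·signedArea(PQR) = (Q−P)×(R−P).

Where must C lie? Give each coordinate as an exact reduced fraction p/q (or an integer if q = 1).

C = (15, -25)

1. C_x = 15  [BA ∥ CD ∩ AD ∥ BC]
2. C_y = -25  [BA ∥ CD ∩ AD ∥ BC]
   → C = (15, -25)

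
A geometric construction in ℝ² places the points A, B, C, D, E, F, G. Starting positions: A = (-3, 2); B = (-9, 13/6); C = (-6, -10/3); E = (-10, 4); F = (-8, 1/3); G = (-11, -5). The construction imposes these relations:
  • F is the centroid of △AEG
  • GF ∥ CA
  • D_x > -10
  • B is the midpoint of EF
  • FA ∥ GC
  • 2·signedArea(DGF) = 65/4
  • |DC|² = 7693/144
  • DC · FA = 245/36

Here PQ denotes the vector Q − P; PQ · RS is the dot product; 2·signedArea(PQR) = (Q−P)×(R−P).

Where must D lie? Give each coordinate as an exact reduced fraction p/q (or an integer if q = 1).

D = (-19/2, 37/12)

1. D_x = -19/2  [2·signedArea(DGF) = 65/4 ∩ DC · FA = 245/36]
2. D_y = 37/12  [2·signedArea(DGF) = 65/4 ∩ DC · FA = 245/36]
   → D = (-19/2, 37/12)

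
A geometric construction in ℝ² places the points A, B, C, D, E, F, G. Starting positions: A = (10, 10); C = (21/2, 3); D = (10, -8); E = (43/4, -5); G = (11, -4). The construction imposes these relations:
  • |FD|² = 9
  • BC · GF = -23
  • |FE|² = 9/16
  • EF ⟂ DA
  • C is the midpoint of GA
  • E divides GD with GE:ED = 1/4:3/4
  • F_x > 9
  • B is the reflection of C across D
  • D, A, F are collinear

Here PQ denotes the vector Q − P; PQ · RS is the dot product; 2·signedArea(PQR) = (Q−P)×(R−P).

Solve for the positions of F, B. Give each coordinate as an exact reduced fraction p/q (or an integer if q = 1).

1. F_x = 10  [D, A, F are collinear ∩ EF ⟂ DA]
2. F_y = -5  [D, A, F are collinear ∩ EF ⟂ DA]
   → F = (10, -5)
3. B_x = 19/2  [B is the reflection of C across D]
4. B_y = -19  [B is the reflection of C across D]
   → B = (19/2, -19)

B = (19/2, -19)
F = (10, -5)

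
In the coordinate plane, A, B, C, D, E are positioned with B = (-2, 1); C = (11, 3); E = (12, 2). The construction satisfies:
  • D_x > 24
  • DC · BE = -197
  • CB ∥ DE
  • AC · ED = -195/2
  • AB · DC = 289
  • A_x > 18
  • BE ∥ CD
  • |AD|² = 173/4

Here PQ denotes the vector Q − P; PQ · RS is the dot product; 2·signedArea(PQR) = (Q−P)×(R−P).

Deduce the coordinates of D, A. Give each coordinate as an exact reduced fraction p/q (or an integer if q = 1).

1. D_x = 25  [CB ∥ DE ∩ BE ∥ CD]
2. D_y = 4  [CB ∥ DE ∩ BE ∥ CD]
   → D = (25, 4)
3. A_x = 37/2  [AB · DC = 289 ∩ AC · ED = -195/2]
4. A_y = 3  [AB · DC = 289 ∩ AC · ED = -195/2]
   → A = (37/2, 3)

A = (37/2, 3)
D = (25, 4)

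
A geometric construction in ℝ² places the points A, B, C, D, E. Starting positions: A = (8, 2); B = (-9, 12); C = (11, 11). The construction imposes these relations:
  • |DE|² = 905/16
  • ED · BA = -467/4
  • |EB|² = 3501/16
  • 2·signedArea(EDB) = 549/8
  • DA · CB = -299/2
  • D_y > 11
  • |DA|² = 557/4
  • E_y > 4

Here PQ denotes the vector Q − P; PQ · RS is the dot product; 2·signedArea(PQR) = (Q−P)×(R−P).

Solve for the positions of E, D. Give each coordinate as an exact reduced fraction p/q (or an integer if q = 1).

D = (1, 23/2)
E = (15/4, 9/2)

1. D_x = 1  [line 20·x + -1·y + -17/2 = 0 ∩ |DA|² = 557/4]
2. D_y = 23/2  [line 20·x + -1·y + -17/2 = 0 ∩ |DA|² = 557/4]
   → D = (1, 23/2)
3. E_x = 15/4  [ED · BA = -467/4 ∩ 2·signedArea(EDB) = 549/8]
4. E_y = 9/2  [ED · BA = -467/4 ∩ 2·signedArea(EDB) = 549/8]
   → E = (15/4, 9/2)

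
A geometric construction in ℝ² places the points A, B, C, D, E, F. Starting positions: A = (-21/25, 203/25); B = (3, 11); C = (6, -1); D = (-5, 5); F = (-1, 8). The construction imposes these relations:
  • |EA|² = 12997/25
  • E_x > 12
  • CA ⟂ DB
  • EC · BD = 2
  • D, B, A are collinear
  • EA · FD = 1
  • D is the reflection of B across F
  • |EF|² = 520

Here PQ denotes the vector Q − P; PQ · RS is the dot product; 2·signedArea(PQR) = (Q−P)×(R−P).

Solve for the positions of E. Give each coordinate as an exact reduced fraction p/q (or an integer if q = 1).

E = (13, -10)

1. E_x = 13  [line 8·x + 6·y + -44 = 0 ∩ |EA|² = 12997/25]
2. E_y = -10  [line 8·x + 6·y + -44 = 0 ∩ |EA|² = 12997/25]
   → E = (13, -10)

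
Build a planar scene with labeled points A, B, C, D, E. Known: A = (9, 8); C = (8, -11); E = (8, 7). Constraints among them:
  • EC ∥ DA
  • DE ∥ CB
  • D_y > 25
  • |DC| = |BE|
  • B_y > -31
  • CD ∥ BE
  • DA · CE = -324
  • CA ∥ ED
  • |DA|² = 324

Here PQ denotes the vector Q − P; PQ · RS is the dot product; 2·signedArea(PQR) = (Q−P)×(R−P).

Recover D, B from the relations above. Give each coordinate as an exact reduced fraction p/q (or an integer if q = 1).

B = (7, -30)
D = (9, 26)

1. D_x = 9  [EC ∥ DA ∩ CA ∥ ED]
2. D_y = 26  [EC ∥ DA ∩ CA ∥ ED]
   → D = (9, 26)
3. B_x = 7  [CD ∥ BE ∩ DE ∥ CB]
4. B_y = -30  [CD ∥ BE ∩ DE ∥ CB]
   → B = (7, -30)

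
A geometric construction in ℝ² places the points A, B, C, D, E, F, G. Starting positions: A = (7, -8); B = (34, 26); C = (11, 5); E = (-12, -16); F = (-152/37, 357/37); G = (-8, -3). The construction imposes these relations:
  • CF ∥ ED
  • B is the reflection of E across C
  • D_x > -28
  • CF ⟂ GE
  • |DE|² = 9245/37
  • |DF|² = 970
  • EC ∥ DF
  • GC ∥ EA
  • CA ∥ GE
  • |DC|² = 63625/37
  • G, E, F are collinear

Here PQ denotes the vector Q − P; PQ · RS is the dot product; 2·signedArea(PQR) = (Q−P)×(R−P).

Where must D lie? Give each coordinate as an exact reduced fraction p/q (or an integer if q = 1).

D = (-1003/37, -420/37)

1. D_x = -1003/37  [EC ∥ DF ∩ CF ∥ ED]
2. D_y = -420/37  [EC ∥ DF ∩ CF ∥ ED]
   → D = (-1003/37, -420/37)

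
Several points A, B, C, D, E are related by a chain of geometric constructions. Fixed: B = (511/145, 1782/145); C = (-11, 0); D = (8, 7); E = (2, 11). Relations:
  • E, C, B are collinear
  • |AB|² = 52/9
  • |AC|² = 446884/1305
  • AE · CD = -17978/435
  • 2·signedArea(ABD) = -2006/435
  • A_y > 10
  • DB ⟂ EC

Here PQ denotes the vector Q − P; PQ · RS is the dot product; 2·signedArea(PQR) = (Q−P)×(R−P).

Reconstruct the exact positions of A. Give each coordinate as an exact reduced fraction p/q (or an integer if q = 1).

A = (1961/435, 1464/145)

1. A_x = 1961/435  [2·signedArea(ABD) = -2006/435 ∩ AE · CD = -17978/435]
2. A_y = 1464/145  [2·signedArea(ABD) = -2006/435 ∩ AE · CD = -17978/435]
   → A = (1961/435, 1464/145)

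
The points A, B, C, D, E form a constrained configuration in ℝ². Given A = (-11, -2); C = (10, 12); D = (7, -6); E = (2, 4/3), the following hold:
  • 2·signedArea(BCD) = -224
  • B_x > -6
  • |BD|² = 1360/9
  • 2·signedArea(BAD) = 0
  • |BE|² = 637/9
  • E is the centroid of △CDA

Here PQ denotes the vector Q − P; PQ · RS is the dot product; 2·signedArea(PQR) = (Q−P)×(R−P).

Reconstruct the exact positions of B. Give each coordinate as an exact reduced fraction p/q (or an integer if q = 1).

B = (-5, -10/3)

1. B_x = -5  [2·signedArea(BAD) = 0 ∩ 2·signedArea(BCD) = -224]
2. B_y = -10/3  [2·signedArea(BAD) = 0 ∩ 2·signedArea(BCD) = -224]
   → B = (-5, -10/3)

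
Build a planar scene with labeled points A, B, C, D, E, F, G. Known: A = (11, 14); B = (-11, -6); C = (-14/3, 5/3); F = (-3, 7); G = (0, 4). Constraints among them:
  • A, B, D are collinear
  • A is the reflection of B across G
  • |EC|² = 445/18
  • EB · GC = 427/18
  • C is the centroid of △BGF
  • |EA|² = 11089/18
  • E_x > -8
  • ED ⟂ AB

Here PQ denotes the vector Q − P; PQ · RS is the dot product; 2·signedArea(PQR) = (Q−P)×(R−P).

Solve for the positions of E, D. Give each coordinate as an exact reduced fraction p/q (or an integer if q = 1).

1. E_x = -47/6  [line 14/3·x + 7/3·y + 749/18 = 0 ∩ |EC|² = 445/18]
2. E_y = -13/6  [line 14/3·x + 7/3·y + 749/18 = 0 ∩ |EC|² = 445/18]
   → E = (-47/6, -13/6)
3. D_x = -9757/1326  [A, B, D are collinear ∩ ED ⟂ AB]
4. D_y = -1783/663  [A, B, D are collinear ∩ ED ⟂ AB]
   → D = (-9757/1326, -1783/663)

D = (-9757/1326, -1783/663)
E = (-47/6, -13/6)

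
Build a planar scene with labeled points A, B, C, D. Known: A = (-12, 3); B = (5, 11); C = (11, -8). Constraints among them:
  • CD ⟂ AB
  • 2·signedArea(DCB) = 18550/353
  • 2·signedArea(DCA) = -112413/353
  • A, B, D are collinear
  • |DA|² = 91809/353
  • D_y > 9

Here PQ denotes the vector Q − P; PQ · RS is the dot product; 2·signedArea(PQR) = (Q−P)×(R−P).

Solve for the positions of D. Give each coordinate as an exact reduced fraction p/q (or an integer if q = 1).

1. D_x = 915/353  [A, B, D are collinear ∩ CD ⟂ AB]
2. D_y = 3483/353  [A, B, D are collinear ∩ CD ⟂ AB]
   → D = (915/353, 3483/353)

D = (915/353, 3483/353)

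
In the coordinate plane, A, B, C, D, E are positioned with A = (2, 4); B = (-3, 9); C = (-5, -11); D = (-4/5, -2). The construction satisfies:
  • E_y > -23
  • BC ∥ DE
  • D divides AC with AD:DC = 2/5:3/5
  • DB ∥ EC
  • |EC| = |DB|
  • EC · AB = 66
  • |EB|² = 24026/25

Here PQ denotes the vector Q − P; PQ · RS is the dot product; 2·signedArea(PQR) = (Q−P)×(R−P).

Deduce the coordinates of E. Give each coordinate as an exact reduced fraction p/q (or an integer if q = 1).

1. E_x = -14/5  [DB ∥ EC ∩ BC ∥ DE]
2. E_y = -22  [DB ∥ EC ∩ BC ∥ DE]
   → E = (-14/5, -22)

E = (-14/5, -22)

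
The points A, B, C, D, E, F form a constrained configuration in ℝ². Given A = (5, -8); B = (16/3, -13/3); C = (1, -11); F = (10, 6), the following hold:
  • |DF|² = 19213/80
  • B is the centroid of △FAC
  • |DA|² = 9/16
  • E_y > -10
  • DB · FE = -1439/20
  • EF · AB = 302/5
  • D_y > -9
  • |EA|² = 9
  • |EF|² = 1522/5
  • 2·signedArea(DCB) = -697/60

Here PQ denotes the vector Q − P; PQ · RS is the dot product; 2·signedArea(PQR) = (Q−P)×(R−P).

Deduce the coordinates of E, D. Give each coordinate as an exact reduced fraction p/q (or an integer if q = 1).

1. E_x = 13/5  [line -1/3·x + -11/3·y + -526/15 = 0 ∩ |EF|² = 1522/5]
2. E_y = -49/5  [line -1/3·x + -11/3·y + -526/15 = 0 ∩ |EF|² = 1522/5]
   → E = (13/5, -49/5)
3. D_x = 22/5  [2·signedArea(DCB) = -697/60 ∩ DB · FE = -1439/20]
4. D_y = -169/20  [2·signedArea(DCB) = -697/60 ∩ DB · FE = -1439/20]
   → D = (22/5, -169/20)

D = (22/5, -169/20)
E = (13/5, -49/5)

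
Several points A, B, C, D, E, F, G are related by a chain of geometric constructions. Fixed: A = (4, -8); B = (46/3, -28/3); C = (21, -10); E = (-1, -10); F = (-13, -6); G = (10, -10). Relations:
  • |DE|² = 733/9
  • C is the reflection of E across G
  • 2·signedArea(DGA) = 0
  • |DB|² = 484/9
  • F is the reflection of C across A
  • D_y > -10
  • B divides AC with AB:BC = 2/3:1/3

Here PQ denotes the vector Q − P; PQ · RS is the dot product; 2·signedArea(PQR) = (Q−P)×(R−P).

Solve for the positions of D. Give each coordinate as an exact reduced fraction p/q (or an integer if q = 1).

1. D_x = 8  [line -2·x + -6·y + -40 = 0 ∩ |DB|² = 484/9]
2. D_y = -28/3  [line -2·x + -6·y + -40 = 0 ∩ |DB|² = 484/9]
   → D = (8, -28/3)

D = (8, -28/3)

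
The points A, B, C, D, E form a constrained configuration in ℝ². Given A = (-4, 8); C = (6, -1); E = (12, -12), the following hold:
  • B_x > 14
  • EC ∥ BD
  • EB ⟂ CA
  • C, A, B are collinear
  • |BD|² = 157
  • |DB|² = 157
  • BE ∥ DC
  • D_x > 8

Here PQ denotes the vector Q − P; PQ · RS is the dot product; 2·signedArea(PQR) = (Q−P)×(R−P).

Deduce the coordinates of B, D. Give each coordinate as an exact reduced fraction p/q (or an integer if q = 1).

1. B_x = 2676/181  [C, A, B are collinear ∩ EB ⟂ CA]
2. B_y = -1612/181  [C, A, B are collinear ∩ EB ⟂ CA]
   → B = (2676/181, -1612/181)
3. D_x = 1590/181  [BE ∥ DC ∩ EC ∥ BD]
4. D_y = 379/181  [BE ∥ DC ∩ EC ∥ BD]
   → D = (1590/181, 379/181)

B = (2676/181, -1612/181)
D = (1590/181, 379/181)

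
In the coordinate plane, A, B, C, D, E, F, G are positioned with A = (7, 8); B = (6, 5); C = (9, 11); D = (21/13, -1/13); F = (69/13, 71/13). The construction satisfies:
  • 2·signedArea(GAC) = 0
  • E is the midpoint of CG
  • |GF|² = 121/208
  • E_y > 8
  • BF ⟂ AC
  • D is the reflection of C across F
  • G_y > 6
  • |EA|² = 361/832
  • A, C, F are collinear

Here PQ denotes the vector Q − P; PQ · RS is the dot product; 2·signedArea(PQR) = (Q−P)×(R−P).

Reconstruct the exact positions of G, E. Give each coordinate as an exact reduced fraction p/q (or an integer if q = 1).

1. G_x = 149/26  [line -3·x + 2·y + 5 = 0 ∩ |GF|² = 121/208]
2. G_y = 317/52  [line -3·x + 2·y + 5 = 0 ∩ |GF|² = 121/208]
   → G = (149/26, 317/52)
3. E_x = 383/52  [E is the midpoint of CG]
4. E_y = 889/104  [E is the midpoint of CG]
   → E = (383/52, 889/104)

E = (383/52, 889/104)
G = (149/26, 317/52)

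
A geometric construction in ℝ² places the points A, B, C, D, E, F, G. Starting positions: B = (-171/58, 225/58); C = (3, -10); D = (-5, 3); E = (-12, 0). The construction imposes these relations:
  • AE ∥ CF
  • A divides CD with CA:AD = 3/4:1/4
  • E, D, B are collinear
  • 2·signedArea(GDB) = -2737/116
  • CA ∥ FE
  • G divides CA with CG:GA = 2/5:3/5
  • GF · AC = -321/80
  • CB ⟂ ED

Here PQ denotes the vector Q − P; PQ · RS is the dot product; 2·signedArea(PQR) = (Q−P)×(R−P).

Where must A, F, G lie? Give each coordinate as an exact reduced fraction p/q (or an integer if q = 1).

A = (-3, -1/4)
F = (-6, -39/4)
G = (3/5, -61/10)

1. A_x = -3  [A divides CD with CA:AD = 3/4:1/4]
2. A_y = -1/4  [A divides CD with CA:AD = 3/4:1/4]
   → A = (-3, -1/4)
3. F_x = -6  [CA ∥ FE ∩ AE ∥ CF]
4. F_y = -39/4  [CA ∥ FE ∩ AE ∥ CF]
   → F = (-6, -39/4)
5. G_x = 3/5  [G divides CA with CG:GA = 2/5:3/5]
6. G_y = -61/10  [G divides CA with CG:GA = 2/5:3/5]
   → G = (3/5, -61/10)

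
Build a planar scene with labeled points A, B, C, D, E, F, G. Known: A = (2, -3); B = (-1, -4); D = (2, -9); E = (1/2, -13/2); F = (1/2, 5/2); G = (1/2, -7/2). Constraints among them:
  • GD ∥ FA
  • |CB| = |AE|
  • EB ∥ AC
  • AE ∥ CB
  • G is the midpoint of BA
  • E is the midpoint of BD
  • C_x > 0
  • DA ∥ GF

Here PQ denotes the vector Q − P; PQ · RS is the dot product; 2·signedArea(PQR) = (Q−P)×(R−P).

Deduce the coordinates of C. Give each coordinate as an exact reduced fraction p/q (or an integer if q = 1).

1. C_x = 1/2  [AE ∥ CB ∩ EB ∥ AC]
2. C_y = -1/2  [AE ∥ CB ∩ EB ∥ AC]
   → C = (1/2, -1/2)

C = (1/2, -1/2)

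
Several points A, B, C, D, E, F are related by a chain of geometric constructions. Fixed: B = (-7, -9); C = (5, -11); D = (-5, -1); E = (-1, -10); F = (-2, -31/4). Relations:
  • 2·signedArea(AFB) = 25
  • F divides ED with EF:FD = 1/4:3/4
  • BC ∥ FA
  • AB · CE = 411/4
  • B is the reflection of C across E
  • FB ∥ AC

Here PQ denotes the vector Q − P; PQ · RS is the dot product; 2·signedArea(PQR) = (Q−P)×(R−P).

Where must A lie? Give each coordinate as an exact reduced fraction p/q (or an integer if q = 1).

1. A_x = 10  [FB ∥ AC ∩ BC ∥ FA]
2. A_y = -39/4  [FB ∥ AC ∩ BC ∥ FA]
   → A = (10, -39/4)

A = (10, -39/4)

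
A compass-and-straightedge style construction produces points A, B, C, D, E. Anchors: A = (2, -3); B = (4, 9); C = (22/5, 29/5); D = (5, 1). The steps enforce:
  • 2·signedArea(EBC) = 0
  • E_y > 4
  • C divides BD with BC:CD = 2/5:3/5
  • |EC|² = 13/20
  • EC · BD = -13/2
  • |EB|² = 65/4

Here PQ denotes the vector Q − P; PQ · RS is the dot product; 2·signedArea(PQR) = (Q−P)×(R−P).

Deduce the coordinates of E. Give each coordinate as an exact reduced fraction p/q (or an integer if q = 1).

E = (9/2, 5)

1. E_x = 9/2  [2·signedArea(EBC) = 0 ∩ EC · BD = -13/2]
2. E_y = 5  [2·signedArea(EBC) = 0 ∩ EC · BD = -13/2]
   → E = (9/2, 5)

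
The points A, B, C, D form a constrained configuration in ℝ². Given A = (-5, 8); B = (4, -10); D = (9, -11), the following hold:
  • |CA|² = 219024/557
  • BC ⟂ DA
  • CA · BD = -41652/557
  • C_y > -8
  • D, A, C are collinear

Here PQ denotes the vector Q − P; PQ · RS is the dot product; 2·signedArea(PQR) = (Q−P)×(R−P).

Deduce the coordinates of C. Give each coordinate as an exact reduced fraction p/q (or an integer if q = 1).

1. C_x = 3767/557  [D, A, C are collinear ∩ BC ⟂ DA]
2. C_y = -4436/557  [D, A, C are collinear ∩ BC ⟂ DA]
   → C = (3767/557, -4436/557)

C = (3767/557, -4436/557)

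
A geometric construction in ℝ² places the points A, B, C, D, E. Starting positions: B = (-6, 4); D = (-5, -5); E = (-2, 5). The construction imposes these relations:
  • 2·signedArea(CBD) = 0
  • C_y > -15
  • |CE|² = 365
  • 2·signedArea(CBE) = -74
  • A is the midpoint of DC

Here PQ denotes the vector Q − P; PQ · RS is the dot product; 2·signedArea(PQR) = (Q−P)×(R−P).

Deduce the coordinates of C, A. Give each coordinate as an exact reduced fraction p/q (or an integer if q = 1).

A = (-9/2, -19/2)
C = (-4, -14)

1. C_x = -4  [2·signedArea(CBD) = 0 ∩ 2·signedArea(CBE) = -74]
2. C_y = -14  [2·signedArea(CBD) = 0 ∩ 2·signedArea(CBE) = -74]
   → C = (-4, -14)
3. A_x = -9/2  [A is the midpoint of DC]
4. A_y = -19/2  [A is the midpoint of DC]
   → A = (-9/2, -19/2)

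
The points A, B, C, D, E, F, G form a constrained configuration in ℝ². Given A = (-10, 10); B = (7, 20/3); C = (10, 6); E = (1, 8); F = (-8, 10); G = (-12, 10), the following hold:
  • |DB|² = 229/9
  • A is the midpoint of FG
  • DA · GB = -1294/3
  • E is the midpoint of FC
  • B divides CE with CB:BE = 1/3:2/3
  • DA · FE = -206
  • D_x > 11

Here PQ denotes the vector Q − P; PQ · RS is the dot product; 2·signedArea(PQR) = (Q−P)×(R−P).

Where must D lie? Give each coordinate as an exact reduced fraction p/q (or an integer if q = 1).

D = (12, 6)

1. D_x = 12  [DA · GB = -1294/3 ∩ DA · FE = -206]
2. D_y = 6  [DA · GB = -1294/3 ∩ DA · FE = -206]
   → D = (12, 6)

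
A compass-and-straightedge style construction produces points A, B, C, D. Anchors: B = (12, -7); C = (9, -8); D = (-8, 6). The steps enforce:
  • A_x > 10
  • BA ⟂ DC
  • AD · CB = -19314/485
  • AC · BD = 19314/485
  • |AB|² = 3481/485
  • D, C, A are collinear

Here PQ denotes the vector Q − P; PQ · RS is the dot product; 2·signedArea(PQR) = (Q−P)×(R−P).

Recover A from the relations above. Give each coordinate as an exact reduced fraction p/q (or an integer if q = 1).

A = (4994/485, -4398/485)

1. A_x = 4994/485  [D, C, A are collinear ∩ BA ⟂ DC]
2. A_y = -4398/485  [D, C, A are collinear ∩ BA ⟂ DC]
   → A = (4994/485, -4398/485)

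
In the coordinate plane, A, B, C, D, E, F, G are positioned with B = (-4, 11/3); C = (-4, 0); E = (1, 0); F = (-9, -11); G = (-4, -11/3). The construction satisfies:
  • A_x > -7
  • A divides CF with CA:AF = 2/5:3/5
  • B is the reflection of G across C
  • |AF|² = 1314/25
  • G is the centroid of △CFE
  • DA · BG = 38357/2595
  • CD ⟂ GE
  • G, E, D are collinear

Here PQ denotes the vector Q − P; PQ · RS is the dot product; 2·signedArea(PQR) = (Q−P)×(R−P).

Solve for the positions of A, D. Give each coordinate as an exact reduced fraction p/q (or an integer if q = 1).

1. A_x = -6  [A divides CF with CA:AF = 2/5:3/5]
2. A_y = -22/5  [A divides CF with CA:AF = 2/5:3/5]
   → A = (-6, -22/5)
3. D_x = -779/346  [G, E, D are collinear ∩ CD ⟂ GE]
4. D_y = -825/346  [G, E, D are collinear ∩ CD ⟂ GE]
   → D = (-779/346, -825/346)

A = (-6, -22/5)
D = (-779/346, -825/346)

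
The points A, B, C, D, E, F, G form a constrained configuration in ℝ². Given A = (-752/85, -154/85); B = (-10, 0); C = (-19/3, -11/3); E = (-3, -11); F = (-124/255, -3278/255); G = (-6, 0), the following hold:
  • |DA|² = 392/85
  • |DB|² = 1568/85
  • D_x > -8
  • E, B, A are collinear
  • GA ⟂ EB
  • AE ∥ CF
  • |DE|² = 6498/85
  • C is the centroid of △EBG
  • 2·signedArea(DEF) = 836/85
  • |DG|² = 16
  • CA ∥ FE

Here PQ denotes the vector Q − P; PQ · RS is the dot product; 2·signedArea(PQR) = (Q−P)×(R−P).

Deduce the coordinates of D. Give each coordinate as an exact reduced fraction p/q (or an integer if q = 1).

D = (-654/85, -308/85)

1. D_x = -654/85  [line 473/255·x + 641/255·y + 5962/255 = 0 ∩ |DB|² = 1568/85]
2. D_y = -308/85  [line 473/255·x + 641/255·y + 5962/255 = 0 ∩ |DB|² = 1568/85]
   → D = (-654/85, -308/85)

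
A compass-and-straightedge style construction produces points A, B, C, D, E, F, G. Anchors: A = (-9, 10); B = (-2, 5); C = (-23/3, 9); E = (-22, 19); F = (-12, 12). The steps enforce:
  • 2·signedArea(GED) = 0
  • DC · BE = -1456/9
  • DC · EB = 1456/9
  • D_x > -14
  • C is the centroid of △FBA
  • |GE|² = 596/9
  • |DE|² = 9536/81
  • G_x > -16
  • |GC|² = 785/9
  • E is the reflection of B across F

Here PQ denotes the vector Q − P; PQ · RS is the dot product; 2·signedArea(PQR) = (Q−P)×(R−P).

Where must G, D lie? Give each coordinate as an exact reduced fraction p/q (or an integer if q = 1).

1. D_x = -118/9  [line -20·x + 14·y + -3970/9 = 0 ∩ |DE|² = 9536/81]
2. D_y = 115/9  [line -20·x + 14·y + -3970/9 = 0 ∩ |DE|² = 9536/81]
   → D = (-118/9, 115/9)
3. G_x = -46/3  [line 56/9·x + 80/9·y + -32 = 0 ∩ |GE|² = 596/9]
4. G_y = 43/3  [line 56/9·x + 80/9·y + -32 = 0 ∩ |GE|² = 596/9]
   → G = (-46/3, 43/3)

D = (-118/9, 115/9)
G = (-46/3, 43/3)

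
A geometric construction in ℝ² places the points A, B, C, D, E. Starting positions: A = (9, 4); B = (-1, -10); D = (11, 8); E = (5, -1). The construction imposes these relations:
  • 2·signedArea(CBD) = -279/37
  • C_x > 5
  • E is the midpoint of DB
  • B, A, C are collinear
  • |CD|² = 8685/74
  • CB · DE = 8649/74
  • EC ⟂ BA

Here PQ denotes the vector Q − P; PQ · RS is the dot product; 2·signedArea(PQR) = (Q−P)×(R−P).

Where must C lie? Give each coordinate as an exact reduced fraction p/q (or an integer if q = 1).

1. C_x = 391/74  [B, A, C are collinear ∩ EC ⟂ BA]
2. C_y = -89/74  [B, A, C are collinear ∩ EC ⟂ BA]
   → C = (391/74, -89/74)

C = (391/74, -89/74)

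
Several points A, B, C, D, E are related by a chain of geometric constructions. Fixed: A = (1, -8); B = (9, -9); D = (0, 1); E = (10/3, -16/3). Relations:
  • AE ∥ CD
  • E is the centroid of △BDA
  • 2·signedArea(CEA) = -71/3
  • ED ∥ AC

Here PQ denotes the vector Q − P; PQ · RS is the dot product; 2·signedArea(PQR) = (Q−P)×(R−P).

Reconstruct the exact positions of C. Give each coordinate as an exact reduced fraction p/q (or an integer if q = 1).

1. C_x = -7/3  [AE ∥ CD ∩ ED ∥ AC]
2. C_y = -5/3  [AE ∥ CD ∩ ED ∥ AC]
   → C = (-7/3, -5/3)

C = (-7/3, -5/3)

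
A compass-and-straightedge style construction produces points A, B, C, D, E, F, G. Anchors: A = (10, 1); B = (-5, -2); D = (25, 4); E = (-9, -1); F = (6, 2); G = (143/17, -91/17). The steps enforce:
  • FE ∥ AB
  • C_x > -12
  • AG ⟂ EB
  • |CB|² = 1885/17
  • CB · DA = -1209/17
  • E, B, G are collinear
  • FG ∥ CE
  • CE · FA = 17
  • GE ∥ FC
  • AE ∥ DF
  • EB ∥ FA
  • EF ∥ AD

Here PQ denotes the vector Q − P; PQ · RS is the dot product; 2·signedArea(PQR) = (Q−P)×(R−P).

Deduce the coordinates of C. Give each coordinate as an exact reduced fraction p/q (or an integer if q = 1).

C = (-194/17, 108/17)

1. C_x = -194/17  [FG ∥ CE ∩ GE ∥ FC]
2. C_y = 108/17  [FG ∥ CE ∩ GE ∥ FC]
   → C = (-194/17, 108/17)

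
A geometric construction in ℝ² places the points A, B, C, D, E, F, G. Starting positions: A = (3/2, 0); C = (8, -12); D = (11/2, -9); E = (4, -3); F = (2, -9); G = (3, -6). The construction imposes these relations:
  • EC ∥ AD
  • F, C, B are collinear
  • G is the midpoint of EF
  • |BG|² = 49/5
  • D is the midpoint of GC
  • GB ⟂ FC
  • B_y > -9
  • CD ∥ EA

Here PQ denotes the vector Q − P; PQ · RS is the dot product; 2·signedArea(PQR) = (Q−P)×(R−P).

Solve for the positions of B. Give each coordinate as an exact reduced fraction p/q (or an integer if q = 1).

1. B_x = 8/5  [F, C, B are collinear ∩ GB ⟂ FC]
2. B_y = -44/5  [F, C, B are collinear ∩ GB ⟂ FC]
   → B = (8/5, -44/5)

B = (8/5, -44/5)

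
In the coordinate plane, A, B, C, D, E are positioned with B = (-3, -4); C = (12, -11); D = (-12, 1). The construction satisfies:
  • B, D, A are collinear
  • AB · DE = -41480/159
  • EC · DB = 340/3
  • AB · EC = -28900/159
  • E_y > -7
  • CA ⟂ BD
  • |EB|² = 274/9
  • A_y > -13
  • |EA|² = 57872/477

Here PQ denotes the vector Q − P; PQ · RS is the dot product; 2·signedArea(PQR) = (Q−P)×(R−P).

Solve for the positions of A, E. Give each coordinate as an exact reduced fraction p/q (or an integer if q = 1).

1. A_x = 606/53  [B, D, A are collinear ∩ CA ⟂ BD]
2. A_y = -637/53  [B, D, A are collinear ∩ CA ⟂ BD]
   → A = (606/53, -637/53)
3. E_x = 2  [line -9·x + 5·y + 149/3 = 0 ∩ |EA|² = 57872/477]
4. E_y = -19/3  [line -9·x + 5·y + 149/3 = 0 ∩ |EA|² = 57872/477]
   → E = (2, -19/3)

A = (606/53, -637/53)
E = (2, -19/3)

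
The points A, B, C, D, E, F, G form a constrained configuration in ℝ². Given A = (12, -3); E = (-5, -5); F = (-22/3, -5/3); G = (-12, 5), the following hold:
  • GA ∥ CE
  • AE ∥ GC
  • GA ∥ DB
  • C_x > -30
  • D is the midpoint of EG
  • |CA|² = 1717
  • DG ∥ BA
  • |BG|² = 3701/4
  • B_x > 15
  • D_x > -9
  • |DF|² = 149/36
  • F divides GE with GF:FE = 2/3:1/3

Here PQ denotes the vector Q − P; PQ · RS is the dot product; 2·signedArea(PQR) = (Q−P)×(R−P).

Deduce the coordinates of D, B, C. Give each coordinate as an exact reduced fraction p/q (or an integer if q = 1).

B = (31/2, -8)
C = (-29, 3)
D = (-17/2, 0)

1. D_x = -17/2  [D is the midpoint of EG]
2. D_y = 0  [D is the midpoint of EG]
   → D = (-17/2, 0)
3. B_x = 31/2  [DG ∥ BA ∩ GA ∥ DB]
4. B_y = -8  [DG ∥ BA ∩ GA ∥ DB]
   → B = (31/2, -8)
5. C_x = -29  [GA ∥ CE ∩ AE ∥ GC]
6. C_y = 3  [GA ∥ CE ∩ AE ∥ GC]
   → C = (-29, 3)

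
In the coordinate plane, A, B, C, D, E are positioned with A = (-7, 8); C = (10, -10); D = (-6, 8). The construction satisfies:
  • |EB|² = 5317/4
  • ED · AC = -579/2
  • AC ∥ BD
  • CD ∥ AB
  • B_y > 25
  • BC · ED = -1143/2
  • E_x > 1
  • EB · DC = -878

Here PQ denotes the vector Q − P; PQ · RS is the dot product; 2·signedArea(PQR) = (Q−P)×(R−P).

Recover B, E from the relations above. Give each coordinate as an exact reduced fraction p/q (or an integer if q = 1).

1. B_x = -23  [AC ∥ BD ∩ CD ∥ AB]
2. B_y = 26  [AC ∥ BD ∩ CD ∥ AB]
   → B = (-23, 26)
3. E_x = 3/2  [ED · AC = -579/2 ∩ BC · ED = -1143/2]
4. E_y = -1  [ED · AC = -579/2 ∩ BC · ED = -1143/2]
   → E = (3/2, -1)

B = (-23, 26)
E = (3/2, -1)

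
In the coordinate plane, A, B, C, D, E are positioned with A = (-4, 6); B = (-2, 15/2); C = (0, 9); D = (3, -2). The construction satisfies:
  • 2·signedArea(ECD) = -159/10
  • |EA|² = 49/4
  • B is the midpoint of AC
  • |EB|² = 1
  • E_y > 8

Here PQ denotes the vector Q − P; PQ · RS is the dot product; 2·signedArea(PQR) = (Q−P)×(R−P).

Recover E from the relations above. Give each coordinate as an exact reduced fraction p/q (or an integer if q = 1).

1. E_x = -6/5  [line 11·x + 3·y + -111/10 = 0 ∩ |EA|² = 49/4]
2. E_y = 81/10  [line 11·x + 3·y + -111/10 = 0 ∩ |EA|² = 49/4]
   → E = (-6/5, 81/10)

E = (-6/5, 81/10)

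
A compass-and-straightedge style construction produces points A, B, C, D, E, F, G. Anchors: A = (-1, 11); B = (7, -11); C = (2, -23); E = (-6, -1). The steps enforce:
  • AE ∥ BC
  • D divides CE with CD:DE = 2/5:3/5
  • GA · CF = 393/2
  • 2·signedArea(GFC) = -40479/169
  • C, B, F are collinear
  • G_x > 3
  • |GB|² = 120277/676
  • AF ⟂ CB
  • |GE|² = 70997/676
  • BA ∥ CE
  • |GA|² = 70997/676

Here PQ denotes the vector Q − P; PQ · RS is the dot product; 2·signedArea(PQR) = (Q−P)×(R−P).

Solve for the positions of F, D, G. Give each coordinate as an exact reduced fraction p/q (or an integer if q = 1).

1. F_x = 2303/169  [C, B, F are collinear ∩ AF ⟂ CB]
2. F_y = 829/169  [C, B, F are collinear ∩ AF ⟂ CB]
   → F = (2303/169, 829/169)
3. D_x = -6/5  [D divides CE with CD:DE = 2/5:3/5]
4. D_y = -71/5  [D divides CE with CD:DE = 2/5:3/5]
   → D = (-6/5, -71/5)
5. G_x = 1289/338  [2·signedArea(GFC) = -40479/169 ∩ GA · CF = 393/2]
6. G_y = 330/169  [2·signedArea(GFC) = -40479/169 ∩ GA · CF = 393/2]
   → G = (1289/338, 330/169)

D = (-6/5, -71/5)
F = (2303/169, 829/169)
G = (1289/338, 330/169)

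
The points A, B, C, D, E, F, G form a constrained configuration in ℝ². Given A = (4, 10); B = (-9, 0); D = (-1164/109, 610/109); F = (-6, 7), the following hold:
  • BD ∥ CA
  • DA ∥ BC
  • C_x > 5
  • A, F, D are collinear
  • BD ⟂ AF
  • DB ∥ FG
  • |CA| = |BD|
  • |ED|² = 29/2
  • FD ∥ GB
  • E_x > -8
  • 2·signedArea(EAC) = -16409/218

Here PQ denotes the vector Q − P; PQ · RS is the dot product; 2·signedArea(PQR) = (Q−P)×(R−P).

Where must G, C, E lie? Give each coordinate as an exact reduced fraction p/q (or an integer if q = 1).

1. G_x = -471/109  [FD ∥ GB ∩ DB ∥ FG]
2. G_y = 153/109  [FD ∥ GB ∩ DB ∥ FG]
   → G = (-471/109, 153/109)
3. C_x = 619/109  [BD ∥ CA ∩ DA ∥ BC]
4. C_y = 480/109  [BD ∥ CA ∩ DA ∥ BC]
   → C = (619/109, 480/109)
5. E_x = -15/2  [line 610/109·x + 183/109·y + 7869/218 = 0 ∩ |ED|² = 29/2]
6. E_y = 7/2  [line 610/109·x + 183/109·y + 7869/218 = 0 ∩ |ED|² = 29/2]
   → E = (-15/2, 7/2)

C = (619/109, 480/109)
E = (-15/2, 7/2)
G = (-471/109, 153/109)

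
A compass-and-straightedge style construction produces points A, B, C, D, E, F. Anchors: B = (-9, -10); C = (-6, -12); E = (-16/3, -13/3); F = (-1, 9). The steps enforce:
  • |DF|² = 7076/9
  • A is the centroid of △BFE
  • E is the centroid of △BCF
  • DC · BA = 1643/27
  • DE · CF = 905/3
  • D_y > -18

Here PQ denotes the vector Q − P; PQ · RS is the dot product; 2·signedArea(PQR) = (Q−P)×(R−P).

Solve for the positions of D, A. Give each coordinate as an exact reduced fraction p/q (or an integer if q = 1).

1. D_x = -29/3  [line -5·x + -21·y + -1258/3 = 0 ∩ |DF|² = 7076/9]
2. D_y = -53/3  [line -5·x + -21·y + -1258/3 = 0 ∩ |DF|² = 7076/9]
   → D = (-29/3, -53/3)
3. A_x = -46/9  [DC · BA = 1643/27 ∩ A is the centroid of △BFE]
4. A_y = -16/9  [DC · BA = 1643/27 ∩ A is the centroid of △BFE]
   → A = (-46/9, -16/9)

A = (-46/9, -16/9)
D = (-29/3, -53/3)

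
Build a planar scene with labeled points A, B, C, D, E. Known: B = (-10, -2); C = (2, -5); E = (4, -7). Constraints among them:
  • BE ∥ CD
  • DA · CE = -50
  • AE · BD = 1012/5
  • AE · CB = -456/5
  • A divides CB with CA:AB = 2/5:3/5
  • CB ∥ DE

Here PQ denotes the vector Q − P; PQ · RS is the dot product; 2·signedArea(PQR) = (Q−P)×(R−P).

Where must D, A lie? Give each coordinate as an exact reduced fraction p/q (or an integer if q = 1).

A = (-14/5, -19/5)
D = (16, -10)

1. D_x = 16  [CB ∥ DE ∩ BE ∥ CD]
2. D_y = -10  [CB ∥ DE ∩ BE ∥ CD]
   → D = (16, -10)
3. A_x = -14/5  [A divides CB with CA:AB = 2/5:3/5]
4. A_y = -19/5  [A divides CB with CA:AB = 2/5:3/5]
   → A = (-14/5, -19/5)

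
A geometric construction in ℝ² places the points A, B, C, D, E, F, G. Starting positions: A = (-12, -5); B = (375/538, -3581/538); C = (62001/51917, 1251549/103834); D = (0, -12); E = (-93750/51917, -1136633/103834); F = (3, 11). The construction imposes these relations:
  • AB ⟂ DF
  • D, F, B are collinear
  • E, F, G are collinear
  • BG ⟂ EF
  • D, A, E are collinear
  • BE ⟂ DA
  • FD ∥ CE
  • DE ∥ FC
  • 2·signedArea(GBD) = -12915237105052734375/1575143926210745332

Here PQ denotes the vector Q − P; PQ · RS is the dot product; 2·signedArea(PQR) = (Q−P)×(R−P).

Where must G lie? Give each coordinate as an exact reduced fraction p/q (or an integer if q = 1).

G = (-1163387510038500/1463888407259057, -18531297981333743/2927776814518114)

1. G_x = -1163387510038500/1463888407259057  [E, F, G are collinear ∩ BG ⟂ EF]
2. G_y = -18531297981333743/2927776814518114  [E, F, G are collinear ∩ BG ⟂ EF]
   → G = (-1163387510038500/1463888407259057, -18531297981333743/2927776814518114)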